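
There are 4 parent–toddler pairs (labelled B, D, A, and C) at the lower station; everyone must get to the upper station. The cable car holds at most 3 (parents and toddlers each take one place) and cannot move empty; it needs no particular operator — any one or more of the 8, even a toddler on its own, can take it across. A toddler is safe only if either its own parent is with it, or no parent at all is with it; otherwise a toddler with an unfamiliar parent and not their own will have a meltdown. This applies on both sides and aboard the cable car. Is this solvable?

Yes

1. parent B and toddler B cross → the upper station.
2. parent B crosses ← the lower station.
3. parent B, parent D, and toddler D cross → the upper station.
4. parent B and toddler B cross ← the lower station.
5. parent A, parent B, and parent C cross → the upper station.
6. toddler D crosses ← the lower station.
7. toddler B and toddler D cross → the upper station.
8. toddler B crosses ← the lower station.
9. toddler A, toddler B, and toddler C cross → the upper station.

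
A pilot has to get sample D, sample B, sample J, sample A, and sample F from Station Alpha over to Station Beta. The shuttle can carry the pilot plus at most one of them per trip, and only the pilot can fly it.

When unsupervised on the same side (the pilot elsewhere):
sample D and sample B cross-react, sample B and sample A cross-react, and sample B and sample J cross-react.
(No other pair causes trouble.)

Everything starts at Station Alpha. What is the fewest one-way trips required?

Following every safe sequence of crossings from the start, the most of the 5 that can be at Station Beta as the shuttle arrives there on crossings 1, 3, 5 is 1, 2, 3 respectively; the best ever achieved is 3 of 5.
From crossing 7 on, no configuration arises that was not already reachable earlier: only 18 distinct safe configurations (who is on which side, and where the shuttle is) can ever be reached, none of them has everyone across, and every continuation just revisits them. So no valid plan exists.

impossible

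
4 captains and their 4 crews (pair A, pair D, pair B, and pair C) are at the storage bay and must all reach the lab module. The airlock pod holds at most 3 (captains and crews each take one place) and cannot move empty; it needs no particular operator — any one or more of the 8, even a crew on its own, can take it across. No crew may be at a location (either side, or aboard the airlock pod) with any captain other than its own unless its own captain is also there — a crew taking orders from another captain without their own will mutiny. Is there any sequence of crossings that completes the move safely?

1. captain A and crew A cross → the lab module.
2. captain A crosses ← the storage bay.
3. captain A, captain D, and crew D cross → the lab module.
4. captain A and crew A cross ← the storage bay.
5. captain A, captain B, and captain C cross → the lab module.
6. crew D crosses ← the storage bay.
7. crew A and crew D cross → the lab module.
8. crew A crosses ← the storage bay.
9. crew A, crew B, and crew C cross → the lab module.

Yes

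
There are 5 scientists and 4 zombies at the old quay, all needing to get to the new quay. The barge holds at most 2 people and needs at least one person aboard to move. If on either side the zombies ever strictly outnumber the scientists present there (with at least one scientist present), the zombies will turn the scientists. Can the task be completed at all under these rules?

Yes

1. 2 zombies → the new quay.  (the old quay: 5S 2Z; the new quay: 0S 2Z)
2. 1 zombie ← the old quay.  (the old quay: 5S 3Z; the new quay: 0S 1Z)
3. 2 zombies → the new quay.  (the old quay: 5S 1Z; the new quay: 0S 3Z)
4. 1 zombie ← the old quay.  (the old quay: 5S 2Z; the new quay: 0S 2Z)
5. 2 scientists → the new quay.  (the old quay: 3S 2Z; the new quay: 2S 2Z)
6. 1 zombie ← the old quay.  (the old quay: 3S 3Z; the new quay: 2S 1Z)
7. 1 scientist and 1 zombie → the new quay.  (the old quay: 2S 2Z; the new quay: 3S 2Z)
8. 1 scientist ← the old quay.  (the old quay: 3S 2Z; the new quay: 2S 2Z)
9. 1 scientist and 1 zombie → the new quay.  (the old quay: 2S 1Z; the new quay: 3S 3Z)
10. 1 zombie ← the old quay.  (the old quay: 2S 2Z; the new quay: 3S 2Z)
11. 1 scientist and 1 zombie → the new quay.  (the old quay: 1S 1Z; the new quay: 4S 3Z)
12. 1 scientist ← the old quay.  (the old quay: 2S 1Z; the new quay: 3S 3Z)
13. 1 scientist and 1 zombie → the new quay.  (the old quay: 1S 0Z; the new quay: 4S 4Z)
14. 1 zombie ← the old quay.  (the old quay: 1S 1Z; the new quay: 4S 3Z)
15. 1 scientist and 1 zombie → the new quay.  (the old quay: 0S 0Z; the new quay: 5S 4Z)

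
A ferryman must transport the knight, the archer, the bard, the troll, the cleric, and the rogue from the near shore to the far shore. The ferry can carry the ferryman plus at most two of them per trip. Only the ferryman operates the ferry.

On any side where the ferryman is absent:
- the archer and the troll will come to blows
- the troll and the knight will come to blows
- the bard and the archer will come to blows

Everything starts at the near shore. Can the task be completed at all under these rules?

Yes

1. Ferryman goes to the far shore with the archer and the knight.
2. Ferryman goes back to the near shore alone.
3. Ferryman goes to the far shore with the cleric and the rogue.
4. Ferryman goes back to the near shore alone.
5. Ferryman goes to the far shore with the bard and the troll.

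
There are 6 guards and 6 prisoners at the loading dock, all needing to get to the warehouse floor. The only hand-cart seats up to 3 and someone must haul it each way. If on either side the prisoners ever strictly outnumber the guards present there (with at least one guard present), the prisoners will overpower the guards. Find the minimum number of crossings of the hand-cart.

impossible

Following every safe sequence of crossings from the start, the most of the 12 that can be at the warehouse floor as the hand-cart arrives there on crossings 1, 3, 5 is 3, 5, 6 respectively; the best ever achieved is 6 of 12.
From crossing 7 on, no configuration arises that was not already reachable earlier: only 17 distinct safe configurations (who is on which side, and where the hand-cart is) can ever be reached, none of them has everyone across, and every continuation just revisits them. They are: 0 guards + 0 prisoners across (hand-cart back at the start); 0 guards + 1 prisoner across (hand-cart there); 0 guards + 1 prisoner across (hand-cart back at the start); 0 guards + 2 prisoners across (hand-cart there); 0 guards + 2 prisoners across (hand-cart back at the start); 0 guards + 3 prisoners across (hand-cart there); 0 guards + 3 prisoners across (hand-cart back at the start); 0 guards + 4 prisoners across (hand-cart there); 0 guards + 4 prisoners across (hand-cart back at the start); 0 guards + 5 prisoners across (hand-cart there); 0 guards + 5 prisoners across (hand-cart back at the start); 0 guards + 6 prisoners across (hand-cart there); 1 guard + 1 prisoner across (hand-cart there); 1 guard + 1 prisoner across (hand-cart back at the start); 2 guards + 2 prisoners across (hand-cart there); 2 guards + 2 prisoners across (hand-cart back at the start); 3 guards + 3 prisoners across (hand-cart there). So no valid plan exists.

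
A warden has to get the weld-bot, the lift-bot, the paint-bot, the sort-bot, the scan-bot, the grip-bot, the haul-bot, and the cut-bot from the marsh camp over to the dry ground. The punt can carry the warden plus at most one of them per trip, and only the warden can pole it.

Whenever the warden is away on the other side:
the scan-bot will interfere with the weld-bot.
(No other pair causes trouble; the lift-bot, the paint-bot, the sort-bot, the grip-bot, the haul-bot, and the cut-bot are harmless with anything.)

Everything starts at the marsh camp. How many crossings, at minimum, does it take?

Counting alone: the warden can take at most 1 across per trip to the dry ground, so moving all 8 needs at least 8 loaded trips out, with a return between consecutive ones — at least 15 crossings.
The plan below uses exactly 15 crossings, so it is optimal:
1. Warden goes to the dry ground with the weld-bot.
2. Warden goes back to the marsh camp alone.
3. Warden goes to the dry ground with the lift-bot.
4. Warden goes back to the marsh camp alone.
5. Warden goes to the dry ground with the paint-bot.
6. Warden goes back to the marsh camp alone.
7. Warden goes to the dry ground with the sort-bot.
8. Warden goes back to the marsh camp alone.
9. Warden goes to the dry ground with the grip-bot.
10. Warden goes back to the marsh camp alone.
11. Warden goes to the dry ground with the haul-bot.
12. Warden goes back to the marsh camp alone.
13. Warden goes to the dry ground with the cut-bot.
14. Warden goes back to the marsh camp alone.
15. Warden goes to the dry ground with the scan-bot.

15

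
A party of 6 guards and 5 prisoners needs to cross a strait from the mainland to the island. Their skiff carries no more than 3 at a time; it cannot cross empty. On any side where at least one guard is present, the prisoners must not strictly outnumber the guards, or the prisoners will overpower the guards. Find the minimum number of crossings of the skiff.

Counting alone: each trip to the island takes at most 3 across and each return brings at least 1 back, so after t trips out (and t−1 returns) at most 3t − (t−1) of the 11 are across; that first reaches 11 at t = 5, so at least 9 crossings are needed.
The plan below uses exactly 9 crossings, so it is optimal:
1. 3 prisoners → the island.  (the mainland: 6G 2P; the island: 0G 3P)
2. 1 prisoner ← the mainland.  (the mainland: 6G 3P; the island: 0G 2P)
3. 3 guards → the island.  (the mainland: 3G 3P; the island: 3G 2P)
4. 1 guard ← the mainland.  (the mainland: 4G 3P; the island: 2G 2P)
5. 2 guards and 1 prisoner → the island.  (the mainland: 2G 2P; the island: 4G 3P)
6. 1 guard ← the mainland.  (the mainland: 3G 2P; the island: 3G 3P)
7. 2 guards and 1 prisoner → the island.  (the mainland: 1G 1P; the island: 5G 4P)
8. 1 guard ← the mainland.  (the mainland: 2G 1P; the island: 4G 4P)
9. 2 guards and 1 prisoner → the island.  (the mainland: 0G 0P; the island: 6G 5P)

9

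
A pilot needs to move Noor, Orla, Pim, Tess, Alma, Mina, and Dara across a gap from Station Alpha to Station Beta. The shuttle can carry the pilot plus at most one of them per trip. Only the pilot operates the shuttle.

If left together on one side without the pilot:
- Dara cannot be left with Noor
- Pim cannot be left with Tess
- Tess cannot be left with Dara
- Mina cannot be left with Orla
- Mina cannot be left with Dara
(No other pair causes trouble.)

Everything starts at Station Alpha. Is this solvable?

Whatever the first load, the items left behind include a forbidden pair without the pilot. No opening move is safe, so no plan exists.

No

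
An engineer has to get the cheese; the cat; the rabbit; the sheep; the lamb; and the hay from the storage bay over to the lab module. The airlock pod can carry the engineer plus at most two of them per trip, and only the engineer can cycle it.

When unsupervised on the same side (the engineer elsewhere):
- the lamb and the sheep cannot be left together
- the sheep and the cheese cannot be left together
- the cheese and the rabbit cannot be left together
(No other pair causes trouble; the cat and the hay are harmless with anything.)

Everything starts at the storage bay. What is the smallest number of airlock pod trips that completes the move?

Counting alone: the engineer can take at most 2 across per trip to the lab module, so moving all 6 needs at least 3 loaded trips out, with a return between consecutive ones — at least 5 crossings.
The plan below uses exactly 5 crossings, so it is optimal:
1. Engineer goes to the lab module with the cheese and the lamb.
2. Engineer goes back to the storage bay alone.
3. Engineer goes to the lab module with the cat and the hay.
4. Engineer goes back to the storage bay alone.
5. Engineer goes to the lab module with the rabbit and the sheep.

5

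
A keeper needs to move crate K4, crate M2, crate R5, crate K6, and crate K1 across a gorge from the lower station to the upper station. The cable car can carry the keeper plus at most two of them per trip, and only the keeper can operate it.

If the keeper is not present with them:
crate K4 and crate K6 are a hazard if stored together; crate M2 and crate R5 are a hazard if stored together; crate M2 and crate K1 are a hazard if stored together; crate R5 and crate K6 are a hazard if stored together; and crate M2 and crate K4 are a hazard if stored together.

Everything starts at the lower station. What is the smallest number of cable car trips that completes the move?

Counting alone: the keeper can take at most 2 across per trip to the upper station, so moving all 5 needs at least 3 loaded trips out, with a return between consecutive ones — at least 5 crossings.
The safety rule pushes this higher. Following every safe sequence of crossings, the most of the 5 that can be at the upper station as the cable car arrives there on crossing 5 is 4 — never all 5.
So no plan with fewer than 7 crossings exists, and this one achieves 7:
1. Keeper goes to the upper station with crate K6 and crate M2.  [the lower station: crate K1, crate K4, crate R5 | the upper station: crate K6, crate M2]
2. Keeper goes back to the lower station alone.  [the lower station: crate K1, crate K4, crate R5 | the upper station: crate K6, crate M2]
3. Keeper goes to the upper station with crate K4.  [the lower station: crate K1, crate R5 | the upper station: crate K4, crate K6, crate M2]
4. Keeper goes back to the lower station with crate K6 and crate M2.  [the lower station: crate K1, crate K6, crate M2, crate R5 | the upper station: crate K4]
5. Keeper goes to the upper station with crate K1 and crate R5.  [the lower station: crate K6, crate M2 | the upper station: crate K1, crate K4, crate R5]
6. Keeper goes back to the lower station alone.  [the lower station: crate K6, crate M2 | the upper station: crate K1, crate K4, crate R5]
7. Keeper goes to the upper station with crate K6 and crate M2.  [the lower station: — | the upper station: crate K1, crate K4, crate K6, crate M2, crate R5]

7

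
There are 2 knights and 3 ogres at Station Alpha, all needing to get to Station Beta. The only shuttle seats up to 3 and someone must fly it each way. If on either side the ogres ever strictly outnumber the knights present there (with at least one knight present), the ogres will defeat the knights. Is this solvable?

The ogres already outnumber the knights at Station Alpha before anyone moves, so the starting position itself is disallowed.

No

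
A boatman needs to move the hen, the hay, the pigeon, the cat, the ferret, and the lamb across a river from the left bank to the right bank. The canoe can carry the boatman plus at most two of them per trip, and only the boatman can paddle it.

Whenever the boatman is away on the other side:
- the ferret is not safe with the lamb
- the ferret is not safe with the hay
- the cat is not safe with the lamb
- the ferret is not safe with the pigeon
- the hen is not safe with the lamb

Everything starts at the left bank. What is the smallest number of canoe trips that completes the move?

7

Counting alone: the boatman can take at most 2 across per trip to the right bank, so moving all 6 needs at least 3 loaded trips out, with a return between consecutive ones — at least 5 crossings.
The safety rule pushes this higher. Following every safe sequence of crossings, the most of the 6 that can be at the right bank as the canoe arrives there on crossing 5 is 5 — never all 6.
So no plan with fewer than 7 crossings exists, and this one achieves 7:
1. Boatman goes to the right bank with the ferret and the lamb.
2. Boatman goes back to the left bank with the ferret.
3. Boatman goes to the right bank with the hay and the pigeon.
4. Boatman goes back to the left bank alone.
5. Boatman goes to the right bank with the cat and the hen.
6. Boatman goes back to the left bank with the lamb.
7. Boatman goes to the right bank with the ferret and the lamb.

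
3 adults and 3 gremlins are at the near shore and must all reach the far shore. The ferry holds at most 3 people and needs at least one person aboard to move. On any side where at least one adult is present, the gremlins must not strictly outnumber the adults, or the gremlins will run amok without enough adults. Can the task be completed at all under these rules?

1. 2 gremlins → the far shore.  (the near shore: 3A 1G; the far shore: 0A 2G)
2. 1 gremlin ← the near shore.  (the near shore: 3A 2G; the far shore: 0A 1G)
3. 3 adults → the far shore.  (the near shore: 0A 2G; the far shore: 3A 1G)
4. 1 gremlin ← the near shore.  (the near shore: 0A 3G; the far shore: 3A 0G)
5. 3 gremlins → the far shore.  (the near shore: 0A 0G; the far shore: 3A 3G)

Yes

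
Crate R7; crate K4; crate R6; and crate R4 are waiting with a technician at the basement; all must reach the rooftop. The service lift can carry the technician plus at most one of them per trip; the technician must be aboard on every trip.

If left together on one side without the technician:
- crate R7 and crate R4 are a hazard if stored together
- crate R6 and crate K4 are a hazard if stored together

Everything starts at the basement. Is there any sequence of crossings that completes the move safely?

No

Whatever the first load, the items left behind include a forbidden pair without the technician. No opening move is safe, so no plan exists.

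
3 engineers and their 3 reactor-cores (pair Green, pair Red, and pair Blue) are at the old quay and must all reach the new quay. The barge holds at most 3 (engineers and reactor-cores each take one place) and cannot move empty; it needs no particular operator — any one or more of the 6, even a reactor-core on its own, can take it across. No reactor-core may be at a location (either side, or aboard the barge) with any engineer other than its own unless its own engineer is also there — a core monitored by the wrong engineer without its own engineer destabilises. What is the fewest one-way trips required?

Counting alone: each trip to the new quay takes at most 3 across and each return brings at least 1 back, so after t trips out (and t−1 returns) at most 3t − (t−1) of the 6 are across; that first reaches 6 at t = 3, so at least 5 crossings are needed.
The plan below uses exactly 5 crossings, so it is optimal:
1. engineer Green and reactor-core Green cross → the new quay.
2. engineer Green crosses ← the old quay.
3. engineer Blue, engineer Green, and engineer Red cross → the new quay.
4. reactor-core Green crosses ← the old quay.
5. reactor-core Blue, reactor-core Green, and reactor-core Red cross → the new quay.

5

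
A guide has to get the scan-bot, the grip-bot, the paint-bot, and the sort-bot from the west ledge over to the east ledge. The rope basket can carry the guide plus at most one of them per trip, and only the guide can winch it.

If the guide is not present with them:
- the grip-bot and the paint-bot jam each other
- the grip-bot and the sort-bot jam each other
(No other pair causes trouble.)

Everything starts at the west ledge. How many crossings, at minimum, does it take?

9

Counting alone: the guide can take at most 1 across per trip to the east ledge, so moving all 4 needs at least 4 loaded trips out, with a return between consecutive ones — at least 7 crossings.
The safety rule pushes this higher. Following every safe sequence of crossings, the most of the 4 that can be at the east ledge as the rope basket arrives there on crossing 7 is 3 — never all 4.
So no plan with fewer than 9 crossings exists, and this one achieves 9:
1. Guide goes to the east ledge with the grip-bot.
2. Guide goes back to the west ledge alone.
3. Guide goes to the east ledge with the scan-bot.
4. Guide goes back to the west ledge alone.
5. Guide goes to the east ledge with the paint-bot.
6. Guide goes back to the west ledge with the grip-bot.
7. Guide goes to the east ledge with the sort-bot.
8. Guide goes back to the west ledge alone.
9. Guide goes to the east ledge with the grip-bot.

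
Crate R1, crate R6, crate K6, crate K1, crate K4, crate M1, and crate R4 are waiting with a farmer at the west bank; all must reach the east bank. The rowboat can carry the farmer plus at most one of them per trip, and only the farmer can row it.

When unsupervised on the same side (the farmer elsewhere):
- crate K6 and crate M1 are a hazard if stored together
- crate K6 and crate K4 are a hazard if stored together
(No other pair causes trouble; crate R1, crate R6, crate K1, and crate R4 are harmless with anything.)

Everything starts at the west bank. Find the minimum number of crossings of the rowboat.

Counting alone: the farmer can take at most 1 across per trip to the east bank, so moving all 7 needs at least 7 loaded trips out, with a return between consecutive ones — at least 13 crossings.
The safety rule pushes this higher. Following every safe sequence of crossings, the most of the 7 that can be at the east bank as the rowboat arrives there on crossing 13 is 6 — never all 7.
So no plan with fewer than 15 crossings exists, and this one achieves 15:
1. Farmer goes to the east bank with crate K6.  [the west bank: crate K1, crate K4, crate M1, crate R1, crate R4, crate R6 | the east bank: crate K6]
2. Farmer goes back to the west bank alone.  [the west bank: crate K1, crate K4, crate M1, crate R1, crate R4, crate R6 | the east bank: crate K6]
3. Farmer goes to the east bank with crate R1.  [the west bank: crate K1, crate K4, crate M1, crate R4, crate R6 | the east bank: crate K6, crate R1]
4. Farmer goes back to the west bank alone.  [the west bank: crate K1, crate K4, crate M1, crate R4, crate R6 | the east bank: crate K6, crate R1]
5. Farmer goes to the east bank with crate R6.  [the west bank: crate K1, crate K4, crate M1, crate R4 | the east bank: crate K6, crate R1, crate R6]
6. Farmer goes back to the west bank alone.  [the west bank: crate K1, crate K4, crate M1, crate R4 | the east bank: crate K6, crate R1, crate R6]
7. Farmer goes to the east bank with crate K1.  [the west bank: crate K4, crate M1, crate R4 | the east bank: crate K1, crate K6, crate R1, crate R6]
8. Farmer goes back to the west bank alone.  [the west bank: crate K4, crate M1, crate R4 | the east bank: crate K1, crate K6, crate R1, crate R6]
9. Farmer goes to the east bank with crate K4.  [the west bank: crate M1, crate R4 | the east bank: crate K1, crate K4, crate K6, crate R1, crate R6]
10. Farmer goes back to the west bank with crate K6.  [the west bank: crate K6, crate M1, crate R4 | the east bank: crate K1, crate K4, crate R1, crate R6]
11. Farmer goes to the east bank with crate M1.  [the west bank: crate K6, crate R4 | the east bank: crate K1, crate K4, crate M1, crate R1, crate R6]
12. Farmer goes back to the west bank alone.  [the west bank: crate K6, crate R4 | the east bank: crate K1, crate K4, crate M1, crate R1, crate R6]
13. Farmer goes to the east bank with crate R4.  [the west bank: crate K6 | the east bank: crate K1, crate K4, crate M1, crate R1, crate R4, crate R6]
14. Farmer goes back to the west bank alone.  [the west bank: crate K6 | the east bank: crate K1, crate K4, crate M1, crate R1, crate R4, crate R6]
15. Farmer goes to the east bank with crate K6.  [the west bank: — | the east bank: crate K1, crate K4, crate K6, crate M1, crate R1, crate R4, crate R6]

15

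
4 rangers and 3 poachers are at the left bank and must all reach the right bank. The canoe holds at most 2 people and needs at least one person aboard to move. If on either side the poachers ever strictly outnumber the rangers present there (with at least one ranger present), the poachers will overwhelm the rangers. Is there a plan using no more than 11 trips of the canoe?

Yes — this plan uses 11 crossings (≤ 11):
1. 2 poachers → the right bank.  (the left bank: 4R 1P; the right bank: 0R 2P)
2. 1 poacher ← the left bank.  (the left bank: 4R 2P; the right bank: 0R 1P)
3. 2 poachers → the right bank.  (the left bank: 4R 0P; the right bank: 0R 3P)
4. 1 poacher ← the left bank.  (the left bank: 4R 1P; the right bank: 0R 2P)
5. 2 rangers → the right bank.  (the left bank: 2R 1P; the right bank: 2R 2P)
6. 1 poacher ← the left bank.  (the left bank: 2R 2P; the right bank: 2R 1P)
7. 1 ranger and 1 poacher → the right bank.  (the left bank: 1R 1P; the right bank: 3R 2P)
8. 1 ranger ← the left bank.  (the left bank: 2R 1P; the right bank: 2R 2P)
9. 1 ranger and 1 poacher → the right bank.  (the left bank: 1R 0P; the right bank: 3R 3P)
10. 1 poacher ← the left bank.  (the left bank: 1R 1P; the right bank: 3R 2P)
11. 1 ranger and 1 poacher → the right bank.  (the left bank: 0R 0P; the right bank: 4R 3P)

Yes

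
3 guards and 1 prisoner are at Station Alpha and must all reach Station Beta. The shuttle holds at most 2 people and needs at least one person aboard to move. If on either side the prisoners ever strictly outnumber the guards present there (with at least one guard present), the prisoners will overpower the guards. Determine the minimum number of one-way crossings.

5

Counting alone: each trip to Station Beta takes at most 2 across and each return brings at least 1 back, so after t trips out (and t−1 returns) at most 2t − (t−1) of the 4 are across; that first reaches 4 at t = 3, so at least 5 crossings are needed.
The plan below uses exactly 5 crossings, so it is optimal:
1. 1 guard and 1 prisoner → Station Beta.  (Station Alpha: 2G 0P; Station Beta: 1G 1P)
2. 1 prisoner ← Station Alpha.  (Station Alpha: 2G 1P; Station Beta: 1G 0P)
3. 1 guard and 1 prisoner → Station Beta.  (Station Alpha: 1G 0P; Station Beta: 2G 1P)
4. 1 prisoner ← Station Alpha.  (Station Alpha: 1G 1P; Station Beta: 2G 0P)
5. 1 guard and 1 prisoner → Station Beta.  (Station Alpha: 0G 0P; Station Beta: 3G 1P)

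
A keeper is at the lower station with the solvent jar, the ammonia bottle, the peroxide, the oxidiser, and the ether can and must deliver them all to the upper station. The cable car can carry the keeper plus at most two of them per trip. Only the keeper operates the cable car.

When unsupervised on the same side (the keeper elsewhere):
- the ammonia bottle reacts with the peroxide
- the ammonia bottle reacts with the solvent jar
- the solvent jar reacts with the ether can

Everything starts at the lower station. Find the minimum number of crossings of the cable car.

5

Counting alone: the keeper can take at most 2 across per trip to the upper station, so moving all 5 needs at least 3 loaded trips out, with a return between consecutive ones — at least 5 crossings.
The plan below uses exactly 5 crossings, so it is optimal:
1. Keeper goes to the upper station with the ammonia bottle and the solvent jar.  [the lower station: the ether can, the oxidiser, the peroxide | the upper station: the ammonia bottle, the solvent jar]
2. Keeper goes back to the lower station with the solvent jar.  [the lower station: the ether can, the oxidiser, the peroxide, the solvent jar | the upper station: the ammonia bottle]
3. Keeper goes to the upper station with the ether can and the oxidiser.  [the lower station: the peroxide, the solvent jar | the upper station: the ammonia bottle, the ether can, the oxidiser]
4. Keeper goes back to the lower station alone.  [the lower station: the peroxide, the solvent jar | the upper station: the ammonia bottle, the ether can, the oxidiser]
5. Keeper goes to the upper station with the peroxide and the solvent jar.  [the lower station: — | the upper station: the ammonia bottle, the ether can, the oxidiser, the peroxide, the solvent jar]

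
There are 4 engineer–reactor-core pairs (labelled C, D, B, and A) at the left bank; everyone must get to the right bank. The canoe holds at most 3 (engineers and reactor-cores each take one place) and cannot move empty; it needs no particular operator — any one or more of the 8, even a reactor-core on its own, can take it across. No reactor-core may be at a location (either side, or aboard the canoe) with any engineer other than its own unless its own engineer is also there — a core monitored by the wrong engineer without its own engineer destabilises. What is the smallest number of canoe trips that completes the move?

Counting alone: each trip to the right bank takes at most 3 across and each return brings at least 1 back, so after t trips out (and t−1 returns) at most 3t − (t−1) of the 8 are across; that first reaches 8 at t = 4, so at least 7 crossings are needed.
The safety rule pushes this higher. Following every safe sequence of crossings, the most of the 8 that can be at the right bank as the canoe arrives there on crossing 7 is 7 — never all 8.
So no plan with fewer than 9 crossings exists, and this one achieves 9:
1. engineer C and reactor-core C cross → the right bank.
2. engineer C crosses ← the left bank.
3. engineer C, engineer D, and reactor-core D cross → the right bank.
4. engineer C and reactor-core C cross ← the left bank.
5. engineer A, engineer B, and engineer C cross → the right bank.
6. reactor-core D crosses ← the left bank.
7. reactor-core C and reactor-core D cross → the right bank.
8. reactor-core C crosses ← the left bank.
9. reactor-core A, reactor-core B, and reactor-core C cross → the right bank.

9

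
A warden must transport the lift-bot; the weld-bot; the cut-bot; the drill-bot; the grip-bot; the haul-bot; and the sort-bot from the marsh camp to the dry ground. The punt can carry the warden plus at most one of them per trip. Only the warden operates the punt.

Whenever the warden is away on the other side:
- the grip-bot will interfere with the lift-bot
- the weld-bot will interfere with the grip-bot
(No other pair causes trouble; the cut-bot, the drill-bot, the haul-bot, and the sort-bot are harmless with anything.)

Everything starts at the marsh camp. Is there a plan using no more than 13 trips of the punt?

No

Counting alone: the warden can take at most 1 across per trip to the dry ground, so moving all 7 needs at least 7 loaded trips out, with a return between consecutive ones — at least 13 crossings.
The safety rule pushes this higher. Following every safe sequence of crossings, the most of the 7 that can be at the dry ground as the punt arrives there on crossing 13 is 6 — never all 7.
So the move cannot be finished within 13 crossings. (The shortest complete plan takes 15:)
1. Warden goes to the dry ground with the grip-bot.  [the marsh camp: the cut-bot, the drill-bot, the haul-bot, the lift-bot, the sort-bot, the weld-bot | the dry ground: the grip-bot]
2. Warden goes back to the marsh camp alone.  [the marsh camp: the cut-bot, the drill-bot, the haul-bot, the lift-bot, the sort-bot, the weld-bot | the dry ground: the grip-bot]
3. Warden goes to the dry ground with the lift-bot.  [the marsh camp: the cut-bot, the drill-bot, the haul-bot, the sort-bot, the weld-bot | the dry ground: the grip-bot, the lift-bot]
4. Warden goes back to the marsh camp with the grip-bot.  [the marsh camp: the cut-bot, the drill-bot, the grip-bot, the haul-bot, the sort-bot, the weld-bot | the dry ground: the lift-bot]
5. Warden goes to the dry ground with the weld-bot.  [the marsh camp: the cut-bot, the drill-bot, the grip-bot, the haul-bot, the sort-bot | the dry ground: the lift-bot, the weld-bot]
6. Warden goes back to the marsh camp alone.  [the marsh camp: the cut-bot, the drill-bot, the grip-bot, the haul-bot, the sort-bot | the dry ground: the lift-bot, the weld-bot]
7. Warden goes to the dry ground with the cut-bot.  [the marsh camp: the drill-bot, the grip-bot, the haul-bot, the sort-bot | the dry ground: the cut-bot, the lift-bot, the weld-bot]
8. Warden goes back to the marsh camp alone.  [the marsh camp: the drill-bot, the grip-bot, the haul-bot, the sort-bot | the dry ground: the cut-bot, the lift-bot, the weld-bot]
9. Warden goes to the dry ground with the drill-bot.  [the marsh camp: the grip-bot, the haul-bot, the sort-bot | the dry ground: the cut-bot, the drill-bot, the lift-bot, the weld-bot]
10. Warden goes back to the marsh camp alone.  [the marsh camp: the grip-bot, the haul-bot, the sort-bot | the dry ground: the cut-bot, the drill-bot, the lift-bot, the weld-bot]
11. Warden goes to the dry ground with the haul-bot.  [the marsh camp: the grip-bot, the sort-bot | the dry ground: the cut-bot, the drill-bot, the haul-bot, the lift-bot, the weld-bot]
12. Warden goes back to the marsh camp alone.  [the marsh camp: the grip-bot, the sort-bot | the dry ground: the cut-bot, the drill-bot, the haul-bot, the lift-bot, the weld-bot]
13. Warden goes to the dry ground with the sort-bot.  [the marsh camp: the grip-bot | the dry ground: the cut-bot, the drill-bot, the haul-bot, the lift-bot, the sort-bot, the weld-bot]
14. Warden goes back to the marsh camp alone.  [the marsh camp: the grip-bot | the dry ground: the cut-bot, the drill-bot, the haul-bot, the lift-bot, the sort-bot, the weld-bot]
15. Warden goes to the dry ground with the grip-bot.  [the marsh camp: — | the dry ground: the cut-bot, the drill-bot, the grip-bot, the haul-bot, the lift-bot, the sort-bot, the weld-bot]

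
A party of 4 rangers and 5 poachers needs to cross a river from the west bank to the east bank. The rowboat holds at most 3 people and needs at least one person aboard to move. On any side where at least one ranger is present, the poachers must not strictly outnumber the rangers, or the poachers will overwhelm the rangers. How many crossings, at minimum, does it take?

The poachers already outnumber the rangers at the west bank before anyone moves, so the starting position itself is disallowed.

impossible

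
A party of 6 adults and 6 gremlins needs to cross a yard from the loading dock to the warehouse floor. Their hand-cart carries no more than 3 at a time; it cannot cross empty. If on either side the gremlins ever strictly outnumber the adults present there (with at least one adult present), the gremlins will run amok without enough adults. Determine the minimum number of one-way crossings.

Following every safe sequence of crossings from the start, the most of the 12 that can be at the warehouse floor as the hand-cart arrives there on crossings 1, 3, 5 is 3, 5, 6 respectively; the best ever achieved is 6 of 12.
From crossing 7 on, no configuration arises that was not already reachable earlier: only 17 distinct safe configurations (who is on which side, and where the hand-cart is) can ever be reached, none of them has everyone across, and every continuation just revisits them. They are: 0 adults + 0 gremlins across (hand-cart back at the start); 0 adults + 1 gremlin across (hand-cart there); 0 adults + 1 gremlin across (hand-cart back at the start); 0 adults + 2 gremlins across (hand-cart there); 0 adults + 2 gremlins across (hand-cart back at the start); 0 adults + 3 gremlins across (hand-cart there); 0 adults + 3 gremlins across (hand-cart back at the start); 0 adults + 4 gremlins across (hand-cart there); 0 adults + 4 gremlins across (hand-cart back at the start); 0 adults + 5 gremlins across (hand-cart there); 0 adults + 5 gremlins across (hand-cart back at the start); 0 adults + 6 gremlins across (hand-cart there); 1 adult + 1 gremlin across (hand-cart there); 1 adult + 1 gremlin across (hand-cart back at the start); 2 adults + 2 gremlins across (hand-cart there); 2 adults + 2 gremlins across (hand-cart back at the start); 3 adults + 3 gremlins across (hand-cart there). So no valid plan exists.

impossible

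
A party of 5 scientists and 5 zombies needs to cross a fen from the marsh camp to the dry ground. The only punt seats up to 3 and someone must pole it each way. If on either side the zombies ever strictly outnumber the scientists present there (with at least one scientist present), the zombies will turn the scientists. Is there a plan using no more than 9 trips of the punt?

No

Counting alone: each trip to the dry ground takes at most 3 across and each return brings at least 1 back, so after t trips out (and t−1 returns) at most 3t − (t−1) of the 10 are across; that first reaches 10 at t = 5, so at least 9 crossings are needed.
The safety rule pushes this higher. Following every safe sequence of crossings, the most of the 10 that can be at the dry ground as the punt arrives there on crossing 9 is 9 — never all 10.
So the move cannot be finished within 9 crossings. (The shortest complete plan takes 11:)
1. 2 zombies → the dry ground.  (the marsh camp: 5S 3Z; the dry ground: 0S 2Z)
2. 1 zombie ← the marsh camp.  (the marsh camp: 5S 4Z; the dry ground: 0S 1Z)
3. 3 zombies → the dry ground.  (the marsh camp: 5S 1Z; the dry ground: 0S 4Z)
4. 1 zombie ← the marsh camp.  (the marsh camp: 5S 2Z; the dry ground: 0S 3Z)
5. 3 scientists → the dry ground.  (the marsh camp: 2S 2Z; the dry ground: 3S 3Z)
6. 1 scientist and 1 zombie ← the marsh camp.  (the marsh camp: 3S 3Z; the dry ground: 2S 2Z)
7. 3 scientists → the dry ground.  (the marsh camp: 0S 3Z; the dry ground: 5S 2Z)
8. 1 zombie ← the marsh camp.  (the marsh camp: 0S 4Z; the dry ground: 5S 1Z)
9. 2 zombies → the dry ground.  (the marsh camp: 0S 2Z; the dry ground: 5S 3Z)
10. 1 zombie ← the marsh camp.  (the marsh camp: 0S 3Z; the dry ground: 5S 2Z)
11. 3 zombies → the dry ground.  (the marsh camp: 0S 0Z; the dry ground: 5S 5Z)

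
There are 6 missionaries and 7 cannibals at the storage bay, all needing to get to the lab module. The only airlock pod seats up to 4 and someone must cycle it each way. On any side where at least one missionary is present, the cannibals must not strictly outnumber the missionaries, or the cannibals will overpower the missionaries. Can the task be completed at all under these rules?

The cannibals already outnumber the missionaries at the storage bay before anyone moves, so the starting position itself is disallowed.

No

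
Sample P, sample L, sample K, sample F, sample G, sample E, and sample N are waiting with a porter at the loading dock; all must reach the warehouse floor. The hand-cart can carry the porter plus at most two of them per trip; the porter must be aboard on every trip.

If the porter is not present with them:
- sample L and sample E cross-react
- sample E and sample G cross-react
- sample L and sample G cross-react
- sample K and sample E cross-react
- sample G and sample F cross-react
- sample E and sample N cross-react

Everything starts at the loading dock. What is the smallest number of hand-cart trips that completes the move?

Counting alone: the porter can take at most 2 across per trip to the warehouse floor, so moving all 7 needs at least 4 loaded trips out, with a return between consecutive ones — at least 7 crossings.
The safety rule pushes this higher. Following every safe sequence of crossings, the most of the 7 that can be at the warehouse floor as the hand-cart arrives there on crossings 7, 9 is 5, 6 respectively — never all 7.
So no plan with fewer than 11 crossings exists, and this one achieves 11:
1. Porter goes to the warehouse floor with sample E and sample G.
2. Porter goes back to the loading dock with sample G.
3. Porter goes to the warehouse floor with sample G and sample P.
4. Porter goes back to the loading dock with sample G.
5. Porter goes to the warehouse floor with sample F and sample L.
6. Porter goes back to the loading dock with sample L.
7. Porter goes to the warehouse floor with sample K and sample L.
8. Porter goes back to the loading dock with sample E.
9. Porter goes to the warehouse floor with sample G and sample N.
10. Porter goes back to the loading dock with sample G.
11. Porter goes to the warehouse floor with sample E and sample G.

11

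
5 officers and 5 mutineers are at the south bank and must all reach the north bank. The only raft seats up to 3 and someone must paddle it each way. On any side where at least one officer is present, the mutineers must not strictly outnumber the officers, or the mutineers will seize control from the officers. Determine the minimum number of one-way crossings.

11

Counting alone: each trip to the north bank takes at most 3 across and each return brings at least 1 back, so after t trips out (and t−1 returns) at most 3t − (t−1) of the 10 are across; that first reaches 10 at t = 5, so at least 9 crossings are needed.
The safety rule pushes this higher. Following every safe sequence of crossings, the most of the 10 that can be at the north bank as the raft arrives there on crossing 9 is 9 — never all 10.
So no plan with fewer than 11 crossings exists, and this one achieves 11:
1. 2 mutineers → the north bank.  (the south bank: 5O 3M; the north bank: 0O 2M)
2. 1 mutineer ← the south bank.  (the south bank: 5O 4M; the north bank: 0O 1M)
3. 3 mutineers → the north bank.  (the south bank: 5O 1M; the north bank: 0O 4M)
4. 1 mutineer ← the south bank.  (the south bank: 5O 2M; the north bank: 0O 3M)
5. 3 officers → the north bank.  (the south bank: 2O 2M; the north bank: 3O 3M)
6. 1 officer and 1 mutineer ← the south bank.  (the south bank: 3O 3M; the north bank: 2O 2M)
7. 3 officers → the north bank.  (the south bank: 0O 3M; the north bank: 5O 2M)
8. 1 mutineer ← the south bank.  (the south bank: 0O 4M; the north bank: 5O 1M)
9. 2 mutineers → the north bank.  (the south bank: 0O 2M; the north bank: 5O 3M)
10. 1 mutineer ← the south bank.  (the south bank: 0O 3M; the north bank: 5O 2M)
11. 3 mutineers → the north bank.  (the south bank: 0O 0M; the north bank: 5O 5M)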